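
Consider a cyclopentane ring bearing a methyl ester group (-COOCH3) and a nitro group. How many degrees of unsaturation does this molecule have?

3

Atom tally by fragment:
  cyclopentane ring core → C:5 H:10
  (− 2 ring H displaced by substituents)
  + COOCH3 → C:2 H:3 O:2
  + NO2 → N:1 O:2
Element totals:
  C: 7
  H: 11
  N: 1
  O: 4
Molecular formula: C7H11NO4.
DoU = (2C + 2 + N − H − X) / 2 = (2·7 + 2 + 1 − 11 − 0) / 2 = 3.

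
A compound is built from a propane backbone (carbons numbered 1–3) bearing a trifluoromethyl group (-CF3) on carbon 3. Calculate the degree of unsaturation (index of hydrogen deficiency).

0

Atom tally by fragment:
  CH3 → C:1 H:3
  CH2 → C:1 H:2
  CH2CF3 → C:2 H:2 F:3
Element totals:
  C: 4
  H: 7
  F: 3
Molecular formula: C4H7F3.
DoU = (2C + 2 + N − H − X) / 2 = (2·4 + 2 + 0 − 7 − 3) / 2 = 0.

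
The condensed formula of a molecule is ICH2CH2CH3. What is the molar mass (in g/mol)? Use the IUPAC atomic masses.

169.99 g/mol

Atom tally by fragment:
  ICH2 → C:1 H:2 I:1
  CH2 → C:1 H:2
  CH3 → C:1 H:3
Element totals:
  C: 3
  H: 7
  I: 1
Molecular formula: C3H7I.
  M = 3(12.011) + 7(1.008) + 126.904
    = 36.033 + 7.056 + 126.904 = 169.993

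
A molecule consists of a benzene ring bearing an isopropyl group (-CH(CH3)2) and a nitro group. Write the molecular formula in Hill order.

C9H11NO2

Atom tally by fragment:
  benzene ring core → C:6 H:6
  (− 2 ring H displaced by substituents)
  + CH(CH3)2 → C:3 H:7
  + NO2 → N:1 O:2
Element totals:
  C: 9
  H: 11
  N: 1
  O: 2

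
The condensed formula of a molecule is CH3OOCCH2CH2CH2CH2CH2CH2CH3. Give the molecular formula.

C9H18O2

Element totals:
  C: 9
  H: 18
  O: 2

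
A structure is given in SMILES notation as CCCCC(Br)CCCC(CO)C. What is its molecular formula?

C11H23BrO

Atom tally by fragment:
  CH3 → C:1 H:3
  CH2 → C:1 H:2
  CH2 → C:1 H:2
  CH2 → C:1 H:2
  CH(Br) → C:1 H:1 Br:1
  CH2 → C:1 H:2
  CH2 → C:1 H:2
  CH2 → C:1 H:2
  CH(CH2OH) → C:2 H:4 O:1
  CH3 → C:1 H:3
Element totals:
  C: 11
  H: 23
  Br: 1
  O: 1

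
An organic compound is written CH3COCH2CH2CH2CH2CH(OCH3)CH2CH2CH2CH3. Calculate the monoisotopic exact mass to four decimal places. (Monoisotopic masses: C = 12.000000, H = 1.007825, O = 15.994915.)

Element totals:
  C: 12
  H: 24
  O: 2
Molecular formula: C12H24O2.
  M = 12(12.0) + 24(1.007825) + 2(15.994915)
    = 144.000000 + 24.187800 + 31.989830 = 200.177630

200.1776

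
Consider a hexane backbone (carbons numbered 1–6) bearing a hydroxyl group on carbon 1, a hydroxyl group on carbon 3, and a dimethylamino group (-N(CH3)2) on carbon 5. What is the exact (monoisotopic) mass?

Atom tally by fragment:
  HOCH2 → C:1 H:3 O:1
  CH2 → C:1 H:2
  CH(OH) → C:1 H:2 O:1
  CH2 → C:1 H:2
  CH(N(CH3)2) → C:3 H:7 N:1
  CH3 → C:1 H:3
Element totals:
  C: 8
  H: 19
  N: 1
  O: 2
Molecular formula: C8H19NO2.
  M = 8(12.0) + 19(1.007825) + 14.003074 + 2(15.994915)
    = 96.000000 + 19.148675 + 14.003074 + 31.989830 = 161.141579

161.1416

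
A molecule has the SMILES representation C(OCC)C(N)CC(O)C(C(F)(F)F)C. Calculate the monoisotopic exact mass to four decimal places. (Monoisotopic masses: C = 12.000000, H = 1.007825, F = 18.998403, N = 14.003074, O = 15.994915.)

229.1290

Atom tally by fragment:
  C2H5OCH2 → C:3 H:7 O:1
  CH(NH2) → C:1 H:3 N:1
  CH2 → C:1 H:2
  CH(OH) → C:1 H:2 O:1
  CH(CF3) → C:2 H:1 F:3
  CH3 → C:1 H:3
Element totals:
  C: 9
  H: 18
  F: 3
  N: 1
  O: 2
Molecular formula: C9H18F3NO2.
  M = 9(12.0) + 18(1.007825) + 3(18.998403) + 14.003074 + 2(15.994915)
    = 108.000000 + 18.140850 + 56.995209 + 14.003074 + 31.989830 = 229.128963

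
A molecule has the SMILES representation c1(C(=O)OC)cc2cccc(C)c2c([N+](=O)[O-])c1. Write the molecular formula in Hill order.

Atom tally by fragment:
  naphthalene ring system core → C:10 H:8
  (− 3 ring H displaced by substituents)
  + COOCH3 → C:2 H:3 O:2
  + CH3 → C:1 H:3
  + NO2 → N:1 O:2
Element totals:
  C: 13
  H: 11
  N: 1
  O: 4

C13H11NO4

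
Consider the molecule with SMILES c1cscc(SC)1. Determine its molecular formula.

Atom tally by fragment:
  thiophene ring core → C:4 H:4 S:1
  (− 1 ring H displaced by substituents)
  + SCH3 → C:1 H:3 S:1
Element totals:
  C: 5
  H: 6
  S: 2

C5H6S2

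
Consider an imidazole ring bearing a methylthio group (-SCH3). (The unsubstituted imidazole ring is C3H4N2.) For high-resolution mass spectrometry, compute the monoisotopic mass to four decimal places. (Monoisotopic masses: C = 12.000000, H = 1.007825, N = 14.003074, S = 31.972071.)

114.0252

Atom tally by fragment:
  imidazole ring core → C:3 H:4 N:2
  (− 1 ring H displaced by substituents)
  + SCH3 → C:1 H:3 S:1
Element totals:
  C: 4
  H: 6
  N: 2
  S: 1
Molecular formula: C4H6N2S.
  M = 4(12.0) + 6(1.007825) + 2(14.003074) + 31.972071
    = 48.000000 + 6.046950 + 28.006148 + 31.972071 = 114.025169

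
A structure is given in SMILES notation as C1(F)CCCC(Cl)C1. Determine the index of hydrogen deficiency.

1

Atom tally by fragment:
  cyclohexane ring core → C:6 H:12
  (− 2 ring H displaced by substituents)
  + F → F:1
  + Cl → Cl:1
Element totals:
  C: 6
  H: 10
  Cl: 1
  F: 1
Molecular formula: C6H10ClF.
DoU = (2C + 2 + N − H − X) / 2 = (2·6 + 2 + 0 − 10 − 2) / 2 = 1.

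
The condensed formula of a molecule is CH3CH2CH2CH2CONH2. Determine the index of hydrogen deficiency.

1

Atom tally by fragment:
  CH3 → C:1 H:3
  CH2 → C:1 H:2
  CH2 → C:1 H:2
  CH2CONH2 → C:2 H:4 O:1 N:1
Element totals:
  C: 5
  H: 11
  N: 1
  O: 1
Molecular formula: C5H11NO.
DoU = (2C + 2 + N − H − X) / 2 = (2·5 + 2 + 1 − 11 − 0) / 2 = 1.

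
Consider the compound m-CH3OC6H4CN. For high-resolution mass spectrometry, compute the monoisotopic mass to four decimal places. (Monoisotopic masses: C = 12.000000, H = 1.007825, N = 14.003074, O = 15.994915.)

Atom tally by fragment:
  benzene ring core → C:6 H:6
  (− 2 ring H displaced by substituents)
  + OCH3 → C:1 H:3 O:1
  + CN → C:1 N:1
Element totals:
  C: 8
  H: 7
  N: 1
  O: 1
Molecular formula: C8H7NO.
  M = 8(12.0) + 7(1.007825) + 14.003074 + 15.994915
    = 96.000000 + 7.054775 + 14.003074 + 15.994915 = 133.052764

133.0528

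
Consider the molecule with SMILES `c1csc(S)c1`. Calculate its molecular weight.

116.20 g/mol

Atom tally by fragment:
  thiophene ring core → C:4 H:4 S:1
  (− 1 ring H displaced by substituents)
  + SH → S:1 H:1
Element totals:
  C: 4
  H: 4
  S: 2
Molecular formula: C4H4S2.
  M = 4(12.011) + 4(1.008) + 2(32.06)
    = 48.044 + 4.032 + 64.120 = 116.196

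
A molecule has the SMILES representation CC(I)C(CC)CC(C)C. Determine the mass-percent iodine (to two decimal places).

49.93%

Atom tally by fragment:
  CH3 → C:1 H:3
  CH(I) → C:1 H:1 I:1
  CH(C2H5) → C:3 H:6
  CH2 → C:1 H:2
  CH(CH3) → C:2 H:4
  CH3 → C:1 H:3
Element totals:
  C: 9
  H: 19
  I: 1
Molecular formula: C9H19I.
Molar mass = 254.155 g/mol.
Mass from I: 1 × 126.904 = 126.904 g/mol.
%I = 126.904 / 254.155 × 100 = 49.93%.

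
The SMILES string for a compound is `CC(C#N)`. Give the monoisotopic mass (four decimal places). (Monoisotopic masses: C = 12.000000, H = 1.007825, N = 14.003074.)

55.0422

Atom tally by fragment:
  CH3 → C:1 H:3
  CH2CN → C:2 H:2 N:1
Element totals:
  C: 3
  H: 5
  N: 1
Molecular formula: C3H5N.
  M = 3(12.0) + 5(1.007825) + 14.003074
    = 36.000000 + 5.039125 + 14.003074 = 55.042199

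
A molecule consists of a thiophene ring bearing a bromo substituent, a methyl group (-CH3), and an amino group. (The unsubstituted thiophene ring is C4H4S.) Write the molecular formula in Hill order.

Atom tally by fragment:
  thiophene ring core → C:4 H:4 S:1
  (− 3 ring H displaced by substituents)
  + Br → Br:1
  + CH3 → C:1 H:3
  + NH2 → N:1 H:2
Element totals:
  C: 5
  H: 6
  Br: 1
  N: 1
  S: 1

C5H6BrNS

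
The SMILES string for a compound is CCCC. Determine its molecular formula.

Atom tally by fragment:
  CH3 → C:1 H:3
  CH2 → C:1 H:2
  CH2 → C:1 H:2
  CH3 → C:1 H:3
Element totals:
  C: 4
  H: 10

C4H10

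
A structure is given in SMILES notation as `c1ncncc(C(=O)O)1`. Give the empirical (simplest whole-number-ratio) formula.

Atom tally by fragment:
  pyrimidine ring core → C:4 H:4 N:2
  (− 1 ring H displaced by substituents)
  + COOH → C:1 H:1 O:2
Element totals:
  C: 5
  H: 4
  N: 2
  O: 2
Molecular formula: C5H4N2O2.
gcd of subscripts (5, 4, 2, 2) = 1, so the empirical formula equals the molecular formula.

C5H4N2O2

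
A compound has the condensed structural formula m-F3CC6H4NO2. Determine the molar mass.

191.11 g/mol

Atom tally by fragment:
  benzene ring core → C:6 H:6
  (− 2 ring H displaced by substituents)
  + CF3 → C:1 F:3
  + NO2 → N:1 O:2
Element totals:
  C: 7
  H: 4
  F: 3
  N: 1
  O: 2
Molecular formula: C7H4F3NO2.
  M = 7(12.011) + 4(1.008) + 3(18.998) + 14.007 + 2(15.999)
    = 84.077 + 4.032 + 56.994 + 14.007 + 31.998 = 191.108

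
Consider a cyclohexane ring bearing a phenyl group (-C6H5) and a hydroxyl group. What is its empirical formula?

Atom tally by fragment:
  cyclohexane ring core → C:6 H:12
  (− 2 ring H displaced by substituents)
  + C6H5 → C:6 H:5
  + OH → O:1 H:1
Element totals:
  C: 12
  H: 16
  O: 1
Molecular formula: C12H16O.
gcd of subscripts (12, 16, 1) = 1, so the empirical formula equals the molecular formula.

C12H16O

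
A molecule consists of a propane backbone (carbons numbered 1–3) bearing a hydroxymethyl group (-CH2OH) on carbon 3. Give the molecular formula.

Atom tally by fragment:
  CH3 → C:1 H:3
  CH2 → C:1 H:2
  CH2CH2OH → C:2 H:5 O:1
Element totals:
  C: 4
  H: 10
  O: 1

C4H10O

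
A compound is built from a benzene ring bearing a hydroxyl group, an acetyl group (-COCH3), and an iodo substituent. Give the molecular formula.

C8H7IO2

Atom tally by fragment:
  benzene ring core → C:6 H:6
  (− 3 ring H displaced by substituents)
  + OH → O:1 H:1
  + COCH3 → C:2 H:3 O:1
  + I → I:1
Element totals:
  C: 8
  H: 7
  I: 1
  O: 2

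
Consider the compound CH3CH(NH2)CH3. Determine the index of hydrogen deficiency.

Element totals:
  C: 3
  H: 9
  N: 1
Molecular formula: C3H9N.
DoU = (2C + 2 + N − H − X) / 2 = (2·3 + 2 + 1 − 9 − 0) / 2 = 0.

0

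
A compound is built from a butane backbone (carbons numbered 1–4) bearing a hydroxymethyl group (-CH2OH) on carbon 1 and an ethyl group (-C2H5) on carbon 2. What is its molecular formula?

C7H16O

Atom tally by fragment:
  HOCH2CH2 → C:2 H:5 O:1
  CH(C2H5) → C:3 H:6
  CH2 → C:1 H:2
  CH3 → C:1 H:3
Element totals:
  C: 7
  H: 16
  O: 1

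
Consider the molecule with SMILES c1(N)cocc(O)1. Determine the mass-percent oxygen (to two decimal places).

Atom tally by fragment:
  furan ring core → C:4 H:4 O:1
  (− 2 ring H displaced by substituents)
  + NH2 → N:1 H:2
  + OH → O:1 H:1
Element totals:
  C: 4
  H: 5
  N: 1
  O: 2
Molecular formula: C4H5NO2.
Molar mass = 99.089 g/mol.
Mass from O: 2 × 15.999 = 31.998 g/mol.
%O = 31.998 / 99.089 × 100 = 32.29%.

32.29%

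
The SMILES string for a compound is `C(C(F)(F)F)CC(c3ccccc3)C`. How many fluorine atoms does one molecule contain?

3

Atom tally by fragment:
  F3CCH2 → C:2 H:2 F:3
  CH2 → C:1 H:2
  CH(C6H5) → C:7 H:6
  CH3 → C:1 H:3
Element totals:
  C: 11
  H: 13
  F: 3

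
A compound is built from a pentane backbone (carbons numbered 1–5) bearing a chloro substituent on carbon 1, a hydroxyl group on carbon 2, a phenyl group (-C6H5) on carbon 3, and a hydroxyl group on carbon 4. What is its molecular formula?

Atom tally by fragment:
  ClCH2 → C:1 H:2 Cl:1
  CH(OH) → C:1 H:2 O:1
  CH(C6H5) → C:7 H:6
  CH(OH) → C:1 H:2 O:1
  CH3 → C:1 H:3
Element totals:
  C: 11
  H: 15
  Cl: 1
  O: 2

C11H15ClO2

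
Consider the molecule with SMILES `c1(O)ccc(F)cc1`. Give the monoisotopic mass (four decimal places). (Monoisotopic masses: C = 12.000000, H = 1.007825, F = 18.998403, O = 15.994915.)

Atom tally by fragment:
  benzene ring core → C:6 H:6
  (− 2 ring H displaced by substituents)
  + OH → O:1 H:1
  + F → F:1
Element totals:
  C: 6
  H: 5
  F: 1
  O: 1
Molecular formula: C6H5FO.
  M = 6(12.0) + 5(1.007825) + 18.998403 + 15.994915
    = 72.000000 + 5.039125 + 18.998403 + 15.994915 = 112.032443

112.0324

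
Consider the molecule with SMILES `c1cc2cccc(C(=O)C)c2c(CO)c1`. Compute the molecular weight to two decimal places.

Atom tally by fragment:
  naphthalene ring system core → C:10 H:8
  (− 2 ring H displaced by substituents)
  + COCH3 → C:2 H:3 O:1
  + CH2OH → C:1 H:3 O:1
Element totals:
  C: 13
  H: 12
  O: 2
Molecular formula: C13H12O2.
  M = 13(12.011) + 12(1.008) + 2(15.999)
    = 156.143 + 12.096 + 31.998 = 200.237

200.24 g/mol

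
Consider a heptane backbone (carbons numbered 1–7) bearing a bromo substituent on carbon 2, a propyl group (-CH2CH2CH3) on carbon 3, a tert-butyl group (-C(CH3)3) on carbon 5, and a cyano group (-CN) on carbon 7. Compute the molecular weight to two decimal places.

Atom tally by fragment:
  CH3 → C:1 H:3
  CH(Br) → C:1 H:1 Br:1
  CH(CH2CH2CH3) → C:4 H:8
  CH2 → C:1 H:2
  CH(C(CH3)3) → C:5 H:10
  CH2 → C:1 H:2
  CH2CN → C:2 H:2 N:1
Element totals:
  C: 15
  H: 28
  Br: 1
  N: 1
Molecular formula: C15H28BrN.
  M = 15(12.011) + 28(1.008) + 79.904 + 14.007
    = 180.165 + 28.224 + 79.904 + 14.007 = 302.300

302.30 g/mol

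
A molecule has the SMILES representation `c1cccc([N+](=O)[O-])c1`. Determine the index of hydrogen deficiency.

5

Atom tally by fragment:
  benzene ring core → C:6 H:6
  (− 1 ring H displaced by substituents)
  + NO2 → N:1 O:2
Element totals:
  C: 6
  H: 5
  N: 1
  O: 2
Molecular formula: C6H5NO2.
DoU = (2C + 2 + N − H − X) / 2 = (2·6 + 2 + 1 − 5 − 0) / 2 = 5.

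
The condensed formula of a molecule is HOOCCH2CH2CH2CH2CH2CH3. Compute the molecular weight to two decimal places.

Element totals:
  C: 7
  H: 14
  O: 2
Molecular formula: C7H14O2.
  M = 7(12.011) + 14(1.008) + 2(15.999)
    = 84.077 + 14.112 + 31.998 = 130.187

130.19 g/mol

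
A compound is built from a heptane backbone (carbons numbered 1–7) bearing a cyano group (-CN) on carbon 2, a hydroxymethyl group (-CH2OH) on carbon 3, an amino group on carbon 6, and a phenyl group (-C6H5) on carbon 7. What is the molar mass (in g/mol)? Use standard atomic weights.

Atom tally by fragment:
  CH3 → C:1 H:3
  CH(CN) → C:2 H:1 N:1
  CH(CH2OH) → C:2 H:4 O:1
  CH2 → C:1 H:2
  CH2 → C:1 H:2
  CH(NH2) → C:1 H:3 N:1
  CH2C6H5 → C:7 H:7
Element totals:
  C: 15
  H: 22
  N: 2
  O: 1
Molecular formula: C15H22N2O.
  M = 15(12.011) + 22(1.008) + 2(14.007) + 15.999
    = 180.165 + 22.176 + 28.014 + 15.999 = 246.354

246.35 g/mol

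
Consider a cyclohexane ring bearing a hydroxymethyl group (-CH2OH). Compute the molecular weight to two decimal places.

114.19 g/mol

Atom tally by fragment:
  cyclohexane ring core → C:6 H:12
  (− 1 ring H displaced by substituents)
  + CH2OH → C:1 H:3 O:1
Element totals:
  C: 7
  H: 14
  O: 1
Molecular formula: C7H14O.
  M = 7(12.011) + 14(1.008) + 15.999
    = 84.077 + 14.112 + 15.999 = 114.188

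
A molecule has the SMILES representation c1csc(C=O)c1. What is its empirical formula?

Atom tally by fragment:
  thiophene ring core → C:4 H:4 S:1
  (− 1 ring H displaced by substituents)
  + CHO → C:1 H:1 O:1
Element totals:
  C: 5
  H: 4
  O: 1
  S: 1
Molecular formula: C5H4OS.
gcd of subscripts (5, 4, 1, 1) = 1, so the empirical formula equals the molecular formula.

C5H4OS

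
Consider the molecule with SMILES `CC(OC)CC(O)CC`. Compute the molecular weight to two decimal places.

Atom tally by fragment:
  CH3 → C:1 H:3
  CH(OCH3) → C:2 H:4 O:1
  CH2 → C:1 H:2
  CH(OH) → C:1 H:2 O:1
  CH2 → C:1 H:2
  CH3 → C:1 H:3
Element totals:
  C: 7
  H: 16
  O: 2
Molecular formula: C7H16O2.
  M = 7(12.011) + 16(1.008) + 2(15.999)
    = 84.077 + 16.128 + 31.998 = 132.203

132.20 g/mol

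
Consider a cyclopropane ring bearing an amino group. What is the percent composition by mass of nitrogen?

24.53%

Atom tally by fragment:
  cyclopropane ring core → C:3 H:6
  (− 1 ring H displaced by substituents)
  + NH2 → N:1 H:2
Element totals:
  C: 3
  H: 7
  N: 1
Molecular formula: C3H7N.
Molar mass = 57.096 g/mol.
Mass from N: 1 × 14.007 = 14.007 g/mol.
%N = 14.007 / 57.096 × 100 = 24.53%.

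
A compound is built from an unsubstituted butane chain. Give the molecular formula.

C4H10

Atom tally by fragment:
  CH3 → C:1 H:3
  CH2 → C:1 H:2
  CH2 → C:1 H:2
  CH3 → C:1 H:3
Element totals:
  C: 4
  H: 10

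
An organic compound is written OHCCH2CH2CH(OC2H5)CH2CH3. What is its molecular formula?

C8H16O2

Element totals:
  C: 8
  H: 16
  O: 2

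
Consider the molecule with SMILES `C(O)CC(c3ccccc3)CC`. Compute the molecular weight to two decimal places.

164.25 g/mol

Atom tally by fragment:
  HOCH2 → C:1 H:3 O:1
  CH2 → C:1 H:2
  CH(C6H5) → C:7 H:6
  CH2 → C:1 H:2
  CH3 → C:1 H:3
Element totals:
  C: 11
  H: 16
  O: 1
Molecular formula: C11H16O.
  M = 11(12.011) + 16(1.008) + 15.999
    = 132.121 + 16.128 + 15.999 = 164.248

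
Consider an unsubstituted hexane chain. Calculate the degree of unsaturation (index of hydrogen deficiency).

0

Atom tally by fragment:
  CH3 → C:1 H:3
  CH2 → C:1 H:2
  CH2 → C:1 H:2
  CH2 → C:1 H:2
  CH2 → C:1 H:2
  CH3 → C:1 H:3
Element totals:
  C: 6
  H: 14
Molecular formula: C6H14.
DoU = (2C + 2 + N − H − X) / 2 = (2·6 + 2 + 0 − 14 − 0) / 2 = 0.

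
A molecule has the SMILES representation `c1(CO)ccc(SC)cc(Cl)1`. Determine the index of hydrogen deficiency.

Atom tally by fragment:
  benzene ring core → C:6 H:6
  (− 3 ring H displaced by substituents)
  + CH2OH → C:1 H:3 O:1
  + SCH3 → C:1 H:3 S:1
  + Cl → Cl:1
Element totals:
  C: 8
  H: 9
  Cl: 1
  O: 1
  S: 1
Molecular formula: C8H9ClOS.
DoU = (2C + 2 + N − H − X) / 2 = (2·8 + 2 + 0 − 9 − 1) / 2 = 4.

4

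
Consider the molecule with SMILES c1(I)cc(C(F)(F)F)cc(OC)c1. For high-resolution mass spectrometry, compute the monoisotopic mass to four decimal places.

Atom tally by fragment:
  benzene ring core → C:6 H:6
  (− 3 ring H displaced by substituents)
  + I → I:1
  + CF3 → C:1 F:3
  + OCH3 → C:1 H:3 O:1
Element totals:
  C: 8
  H: 6
  F: 3
  I: 1
  O: 1
Molecular formula: C8H6F3IO.
  M = 8(12.0) + 6(1.007825) + 3(18.998403) + 126.904472 + 15.994915
    = 96.000000 + 6.046950 + 56.995209 + 126.904472 + 15.994915 = 301.941546

301.9415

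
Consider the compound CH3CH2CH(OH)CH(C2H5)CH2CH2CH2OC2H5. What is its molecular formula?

C11H24O2

Element totals:
  C: 11
  H: 24
  O: 2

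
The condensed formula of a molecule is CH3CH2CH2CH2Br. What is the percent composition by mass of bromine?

58.32%

Atom tally by fragment:
  CH3 → C:1 H:3
  CH2 → C:1 H:2
  CH2 → C:1 H:2
  CH2Br → C:1 H:2 Br:1
Element totals:
  C: 4
  H: 9
  Br: 1
Molecular formula: C4H9Br.
Molar mass = 137.020 g/mol.
Mass from Br: 1 × 79.904 = 79.904 g/mol.
%Br = 79.904 / 137.020 × 100 = 58.32%.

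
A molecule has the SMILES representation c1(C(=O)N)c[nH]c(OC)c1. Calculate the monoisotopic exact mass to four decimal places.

Atom tally by fragment:
  pyrrole ring core → C:4 H:5 N:1
  (− 2 ring H displaced by substituents)
  + CONH2 → C:1 H:2 O:1 N:1
  + OCH3 → C:1 H:3 O:1
Element totals:
  C: 6
  H: 8
  N: 2
  O: 2
Molecular formula: C6H8N2O2.
  M = 6(12.0) + 8(1.007825) + 2(14.003074) + 2(15.994915)
    = 72.000000 + 8.062600 + 28.006148 + 31.989830 = 140.058578

140.0586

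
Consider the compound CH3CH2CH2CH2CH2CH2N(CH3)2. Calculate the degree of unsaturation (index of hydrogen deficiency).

0

Atom tally by fragment:
  CH3 → C:1 H:3
  CH2 → C:1 H:2
  CH2 → C:1 H:2
  CH2 → C:1 H:2
  CH2 → C:1 H:2
  CH2N(CH3)2 → C:3 H:8 N:1
Element totals:
  C: 8
  H: 19
  N: 1
Molecular formula: C8H19N.
DoU = (2C + 2 + N − H − X) / 2 = (2·8 + 2 + 1 − 19 − 0) / 2 = 0.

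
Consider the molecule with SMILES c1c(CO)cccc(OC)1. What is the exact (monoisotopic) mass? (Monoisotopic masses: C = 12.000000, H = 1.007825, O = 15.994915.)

138.0681

Atom tally by fragment:
  benzene ring core → C:6 H:6
  (− 2 ring H displaced by substituents)
  + CH2OH → C:1 H:3 O:1
  + OCH3 → C:1 H:3 O:1
Element totals:
  C: 8
  H: 10
  O: 2
Molecular formula: C8H10O2.
  M = 8(12.0) + 10(1.007825) + 2(15.994915)
    = 96.000000 + 10.078250 + 31.989830 = 138.068080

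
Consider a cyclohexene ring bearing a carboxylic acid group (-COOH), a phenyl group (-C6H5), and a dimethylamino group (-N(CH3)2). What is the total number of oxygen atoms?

Atom tally by fragment:
  cyclohexene ring core → C:6 H:10
  (− 3 ring H displaced by substituents)
  + COOH → C:1 H:1 O:2
  + C6H5 → C:6 H:5
  + N(CH3)2 → N:1 C:2 H:6
Element totals:
  C: 15
  H: 19
  N: 1
  O: 2

2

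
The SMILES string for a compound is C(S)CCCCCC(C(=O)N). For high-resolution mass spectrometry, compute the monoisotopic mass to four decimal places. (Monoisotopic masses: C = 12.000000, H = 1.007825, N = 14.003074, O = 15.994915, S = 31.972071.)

175.1031

Atom tally by fragment:
  HSCH2 → C:1 H:3 S:1
  CH2 → C:1 H:2
  CH2 → C:1 H:2
  CH2 → C:1 H:2
  CH2 → C:1 H:2
  CH2 → C:1 H:2
  CH2CONH2 → C:2 H:4 O:1 N:1
Element totals:
  C: 8
  H: 17
  N: 1
  O: 1
  S: 1
Molecular formula: C8H17NOS.
  M = 8(12.0) + 17(1.007825) + 14.003074 + 15.994915 + 31.972071
    = 96.000000 + 17.133025 + 14.003074 + 15.994915 + 31.972071 = 175.103085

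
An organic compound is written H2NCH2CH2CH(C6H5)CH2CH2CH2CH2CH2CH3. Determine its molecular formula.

C15H25N

Atom tally by fragment:
  H2NCH2 → C:1 H:4 N:1
  CH2 → C:1 H:2
  CH(C6H5) → C:7 H:6
  CH2 → C:1 H:2
  CH2 → C:1 H:2
  CH2 → C:1 H:2
  CH2 → C:1 H:2
  CH2 → C:1 H:2
  CH3 → C:1 H:3
Element totals:
  C: 15
  H: 25
  N: 1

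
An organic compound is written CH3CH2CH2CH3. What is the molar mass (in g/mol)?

58.12 g/mol

Atom tally by fragment:
  CH3 → C:1 H:3
  CH2 → C:1 H:2
  CH2 → C:1 H:2
  CH3 → C:1 H:3
Element totals:
  C: 4
  H: 10
Molecular formula: C4H10.
  M = 4(12.011) + 10(1.008)
    = 48.044 + 10.080 = 58.124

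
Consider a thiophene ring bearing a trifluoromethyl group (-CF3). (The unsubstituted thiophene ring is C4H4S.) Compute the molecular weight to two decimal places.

152.13 g/mol

Atom tally by fragment:
  thiophene ring core → C:4 H:4 S:1
  (− 1 ring H displaced by substituents)
  + CF3 → C:1 F:3
Element totals:
  C: 5
  H: 3
  F: 3
  S: 1
Molecular formula: C5H3F3S.
  M = 5(12.011) + 3(1.008) + 3(18.998) + 32.06
    = 60.055 + 3.024 + 56.994 + 32.060 = 152.133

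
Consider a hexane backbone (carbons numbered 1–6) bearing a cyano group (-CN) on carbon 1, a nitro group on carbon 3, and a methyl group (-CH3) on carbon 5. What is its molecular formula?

C8H14N2O2

Atom tally by fragment:
  NCCH2 → C:2 H:2 N:1
  CH2 → C:1 H:2
  CH(NO2) → C:1 H:1 N:1 O:2
  CH2 → C:1 H:2
  CH(CH3) → C:2 H:4
  CH3 → C:1 H:3
Element totals:
  C: 8
  H: 14
  N: 2
  O: 2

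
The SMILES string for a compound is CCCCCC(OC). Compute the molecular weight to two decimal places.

Atom tally by fragment:
  CH3 → C:1 H:3
  CH2 → C:1 H:2
  CH2 → C:1 H:2
  CH2 → C:1 H:2
  CH2 → C:1 H:2
  CH2OCH3 → C:2 H:5 O:1
Element totals:
  C: 7
  H: 16
  O: 1
Molecular formula: C7H16O.
  M = 7(12.011) + 16(1.008) + 15.999
    = 84.077 + 16.128 + 15.999 = 116.204

116.20 g/mol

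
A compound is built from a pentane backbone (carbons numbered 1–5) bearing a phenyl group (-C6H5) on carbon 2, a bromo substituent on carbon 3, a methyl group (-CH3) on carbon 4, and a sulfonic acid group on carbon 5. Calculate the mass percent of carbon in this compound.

Atom tally by fragment:
  CH3 → C:1 H:3
  CH(C6H5) → C:7 H:6
  CH(Br) → C:1 H:1 Br:1
  CH(CH3) → C:2 H:4
  CH2SO3H → C:1 H:3 S:1 O:3
Element totals:
  C: 12
  H: 17
  Br: 1
  O: 3
  S: 1
Molecular formula: C12H17BrO3S.
Molar mass = 321.229 g/mol.
Mass from C: 12 × 12.011 = 144.132 g/mol.
%C = 144.132 / 321.229 × 100 = 44.87%.

44.87%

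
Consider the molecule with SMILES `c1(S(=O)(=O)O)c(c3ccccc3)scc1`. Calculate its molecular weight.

Atom tally by fragment:
  thiophene ring core → C:4 H:4 S:1
  (− 2 ring H displaced by substituents)
  + SO3H → S:1 O:3 H:1
  + C6H5 → C:6 H:5
Element totals:
  C: 10
  H: 8
  O: 3
  S: 2
Molecular formula: C10H8O3S2.
  M = 10(12.011) + 8(1.008) + 3(15.999) + 2(32.06)
    = 120.110 + 8.064 + 47.997 + 64.120 = 240.291

240.29 g/mol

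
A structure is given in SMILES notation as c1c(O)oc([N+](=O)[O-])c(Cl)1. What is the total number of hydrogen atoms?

2

Atom tally by fragment:
  furan ring core → C:4 H:4 O:1
  (− 3 ring H displaced by substituents)
  + OH → O:1 H:1
  + NO2 → N:1 O:2
  + Cl → Cl:1
Element totals:
  C: 4
  H: 2
  Cl: 1
  N: 1
  O: 4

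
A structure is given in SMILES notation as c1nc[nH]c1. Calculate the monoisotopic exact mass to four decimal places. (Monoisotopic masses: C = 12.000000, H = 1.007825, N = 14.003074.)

68.0374

Atom tally by fragment:
  imidazole ring core → C:3 H:4 N:2
Element totals:
  C: 3
  H: 4
  N: 2
Molecular formula: C3H4N2.
  M = 3(12.0) + 4(1.007825) + 2(14.003074)
    = 36.000000 + 4.031300 + 28.006148 = 68.037448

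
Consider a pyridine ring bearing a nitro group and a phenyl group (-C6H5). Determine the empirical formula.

Atom tally by fragment:
  pyridine ring core → C:5 H:5 N:1
  (− 2 ring H displaced by substituents)
  + NO2 → N:1 O:2
  + C6H5 → C:6 H:5
Element totals:
  C: 11
  H: 8
  N: 2
  O: 2
Molecular formula: C11H8N2O2.
gcd of subscripts (11, 8, 2, 2) = 1, so the empirical formula equals the molecular formula.

C11H8N2O2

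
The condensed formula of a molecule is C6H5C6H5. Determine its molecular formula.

Atom tally by fragment:
  benzene ring core → C:6 H:6
  (− 1 ring H displaced by substituents)
  + C6H5 → C:6 H:5
Element totals:
  C: 12
  H: 10

C12H10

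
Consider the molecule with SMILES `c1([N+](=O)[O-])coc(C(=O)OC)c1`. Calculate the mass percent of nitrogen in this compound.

8.19%

Atom tally by fragment:
  furan ring core → C:4 H:4 O:1
  (− 2 ring H displaced by substituents)
  + NO2 → N:1 O:2
  + COOCH3 → C:2 H:3 O:2
Element totals:
  C: 6
  H: 5
  N: 1
  O: 5
Molecular formula: C6H5NO5.
Molar mass = 171.108 g/mol.
Mass from N: 1 × 14.007 = 14.007 g/mol.
%N = 14.007 / 171.108 × 100 = 8.19%.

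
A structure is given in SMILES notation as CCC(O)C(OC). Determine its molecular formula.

Atom tally by fragment:
  CH3 → C:1 H:3
  CH2 → C:1 H:2
  CH(OH) → C:1 H:2 O:1
  CH2OCH3 → C:2 H:5 O:1
Element totals:
  C: 5
  H: 12
  O: 2

C5H12O2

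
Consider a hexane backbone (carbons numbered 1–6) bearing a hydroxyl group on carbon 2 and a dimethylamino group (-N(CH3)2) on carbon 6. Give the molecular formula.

Atom tally by fragment:
  CH3 → C:1 H:3
  CH(OH) → C:1 H:2 O:1
  CH2 → C:1 H:2
  CH2 → C:1 H:2
  CH2 → C:1 H:2
  CH2N(CH3)2 → C:3 H:8 N:1
Element totals:
  C: 8
  H: 19
  N: 1
  O: 1

C8H19NO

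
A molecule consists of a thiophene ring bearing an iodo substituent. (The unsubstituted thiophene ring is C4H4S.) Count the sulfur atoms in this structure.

1

Atom tally by fragment:
  thiophene ring core → C:4 H:4 S:1
  (− 1 ring H displaced by substituents)
  + I → I:1
Element totals:
  C: 4
  H: 3
  I: 1
  S: 1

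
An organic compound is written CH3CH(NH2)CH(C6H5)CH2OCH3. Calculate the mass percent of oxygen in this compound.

8.92%

Atom tally by fragment:
  CH3 → C:1 H:3
  CH(NH2) → C:1 H:3 N:1
  CH(C6H5) → C:7 H:6
  CH2OCH3 → C:2 H:5 O:1
Element totals:
  C: 11
  H: 17
  N: 1
  O: 1
Molecular formula: C11H17NO.
Molar mass = 179.263 g/mol.
Mass from O: 1 × 15.999 = 15.999 g/mol.
%O = 15.999 / 179.263 × 100 = 8.92%.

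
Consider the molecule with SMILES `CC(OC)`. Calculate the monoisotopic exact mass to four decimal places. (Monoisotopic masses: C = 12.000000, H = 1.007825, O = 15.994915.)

Atom tally by fragment:
  CH3 → C:1 H:3
  CH2OCH3 → C:2 H:5 O:1
Element totals:
  C: 3
  H: 8
  O: 1
Molecular formula: C3H8O.
  M = 3(12.0) + 8(1.007825) + 15.994915
    = 36.000000 + 8.062600 + 15.994915 = 60.057515

60.0575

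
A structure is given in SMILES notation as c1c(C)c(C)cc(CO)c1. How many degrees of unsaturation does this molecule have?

4

Atom tally by fragment:
  benzene ring core → C:6 H:6
  (− 3 ring H displaced by substituents)
  + CH3 → C:1 H:3
  + CH3 → C:1 H:3
  + CH2OH → C:1 H:3 O:1
Element totals:
  C: 9
  H: 12
  O: 1
Molecular formula: C9H12O.
DoU = (2C + 2 + N − H − X) / 2 = (2·9 + 2 + 0 − 12 − 0) / 2 = 4.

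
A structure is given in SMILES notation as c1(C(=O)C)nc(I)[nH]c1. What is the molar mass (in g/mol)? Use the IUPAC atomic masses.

236.01 g/mol

Atom tally by fragment:
  imidazole ring core → C:3 H:4 N:2
  (− 2 ring H displaced by substituents)
  + COCH3 → C:2 H:3 O:1
  + I → I:1
Element totals:
  C: 5
  H: 5
  I: 1
  N: 2
  O: 1
Molecular formula: C5H5IN2O.
  M = 5(12.011) + 5(1.008) + 126.904 + 2(14.007) + 15.999
    = 60.055 + 5.040 + 126.904 + 28.014 + 15.999 = 236.012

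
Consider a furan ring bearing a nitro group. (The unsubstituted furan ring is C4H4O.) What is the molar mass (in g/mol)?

113.07 g/mol

Atom tally by fragment:
  furan ring core → C:4 H:4 O:1
  (− 1 ring H displaced by substituents)
  + NO2 → N:1 O:2
Element totals:
  C: 4
  H: 3
  N: 1
  O: 3
Molecular formula: C4H3NO3.
  M = 4(12.011) + 3(1.008) + 14.007 + 3(15.999)
    = 48.044 + 3.024 + 14.007 + 47.997 = 113.072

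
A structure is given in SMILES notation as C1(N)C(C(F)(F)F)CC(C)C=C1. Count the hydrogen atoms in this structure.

Atom tally by fragment:
  cyclohexene ring core → C:6 H:10
  (− 3 ring H displaced by substituents)
  + NH2 → N:1 H:2
  + CF3 → C:1 F:3
  + CH3 → C:1 H:3
Element totals:
  C: 8
  H: 12
  F: 3
  N: 1

12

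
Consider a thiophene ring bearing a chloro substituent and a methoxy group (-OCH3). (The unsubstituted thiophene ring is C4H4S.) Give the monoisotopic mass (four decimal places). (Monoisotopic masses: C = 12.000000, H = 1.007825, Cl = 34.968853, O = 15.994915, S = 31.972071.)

Atom tally by fragment:
  thiophene ring core → C:4 H:4 S:1
  (− 2 ring H displaced by substituents)
  + Cl → Cl:1
  + OCH3 → C:1 H:3 O:1
Element totals:
  C: 5
  H: 5
  Cl: 1
  O: 1
  S: 1
Molecular formula: C5H5ClOS.
  M = 5(12.0) + 5(1.007825) + 34.968853 + 15.994915 + 31.972071
    = 60.000000 + 5.039125 + 34.968853 + 15.994915 + 31.972071 = 147.974964

147.9750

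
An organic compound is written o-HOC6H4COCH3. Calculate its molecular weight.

136.15 g/mol

Element totals:
  C: 8
  H: 8
  O: 2
Molecular formula: C8H8O2.
  M = 8(12.011) + 8(1.008) + 2(15.999)
    = 96.088 + 8.064 + 31.998 = 136.150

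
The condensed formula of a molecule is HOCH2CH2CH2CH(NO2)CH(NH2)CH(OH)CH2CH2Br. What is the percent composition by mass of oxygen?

22.44%

Atom tally by fragment:
  HOCH2 → C:1 H:3 O:1
  CH2 → C:1 H:2
  CH2 → C:1 H:2
  CH(NO2) → C:1 H:1 N:1 O:2
  CH(NH2) → C:1 H:3 N:1
  CH(OH) → C:1 H:2 O:1
  CH2 → C:1 H:2
  CH2Br → C:1 H:2 Br:1
Element totals:
  C: 8
  H: 17
  Br: 1
  N: 2
  O: 4
Molecular formula: C8H17BrN2O4.
Molar mass = 285.138 g/mol.
Mass from O: 4 × 15.999 = 63.996 g/mol.
%O = 63.996 / 285.138 × 100 = 22.44%.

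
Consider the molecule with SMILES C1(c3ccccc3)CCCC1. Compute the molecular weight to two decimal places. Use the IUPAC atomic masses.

Atom tally by fragment:
  cyclopentane ring core → C:5 H:10
  (− 1 ring H displaced by substituents)
  + C6H5 → C:6 H:5
Element totals:
  C: 11
  H: 14
Molecular formula: C11H14.
  M = 11(12.011) + 14(1.008)
    = 132.121 + 14.112 = 146.233

146.23 g/mol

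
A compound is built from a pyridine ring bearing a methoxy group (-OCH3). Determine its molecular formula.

Atom tally by fragment:
  pyridine ring core → C:5 H:5 N:1
  (− 1 ring H displaced by substituents)
  + OCH3 → C:1 H:3 O:1
Element totals:
  C: 6
  H: 7
  N: 1
  O: 1

C6H7NO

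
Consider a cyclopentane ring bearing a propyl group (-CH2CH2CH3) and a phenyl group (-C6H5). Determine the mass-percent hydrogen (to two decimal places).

10.71%

Atom tally by fragment:
  cyclopentane ring core → C:5 H:10
  (− 2 ring H displaced by substituents)
  + CH2CH2CH3 → C:3 H:7
  + C6H5 → C:6 H:5
Element totals:
  C: 14
  H: 20
Molecular formula: C14H20.
Molar mass = 188.314 g/mol.
Mass from H: 20 × 1.008 = 20.160 g/mol.
%H = 20.160 / 188.314 × 100 = 10.71%.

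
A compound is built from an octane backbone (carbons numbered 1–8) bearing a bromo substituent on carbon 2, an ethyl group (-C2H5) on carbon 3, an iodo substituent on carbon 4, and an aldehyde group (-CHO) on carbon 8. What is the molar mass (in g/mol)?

Atom tally by fragment:
  CH3 → C:1 H:3
  CH(Br) → C:1 H:1 Br:1
  CH(C2H5) → C:3 H:6
  CH(I) → C:1 H:1 I:1
  CH2 → C:1 H:2
  CH2 → C:1 H:2
  CH2 → C:1 H:2
  CH2CHO → C:2 H:3 O:1
Element totals:
  C: 11
  H: 20
  Br: 1
  I: 1
  O: 1
Molecular formula: C11H20BrIO.
  M = 11(12.011) + 20(1.008) + 79.904 + 126.904 + 15.999
    = 132.121 + 20.160 + 79.904 + 126.904 + 15.999 = 375.088

375.09 g/mol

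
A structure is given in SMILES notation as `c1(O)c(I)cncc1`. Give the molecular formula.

C5H4INO

Atom tally by fragment:
  pyridine ring core → C:5 H:5 N:1
  (− 2 ring H displaced by substituents)
  + OH → O:1 H:1
  + I → I:1
Element totals:
  C: 5
  H: 4
  I: 1
  N: 1
  O: 1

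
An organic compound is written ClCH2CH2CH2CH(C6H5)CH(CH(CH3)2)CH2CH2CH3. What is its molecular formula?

Atom tally by fragment:
  ClCH2 → C:1 H:2 Cl:1
  CH2 → C:1 H:2
  CH2 → C:1 H:2
  CH(C6H5) → C:7 H:6
  CH(CH(CH3)2) → C:4 H:8
  CH2 → C:1 H:2
  CH2 → C:1 H:2
  CH3 → C:1 H:3
Element totals:
  C: 17
  H: 27
  Cl: 1

C17H27Cl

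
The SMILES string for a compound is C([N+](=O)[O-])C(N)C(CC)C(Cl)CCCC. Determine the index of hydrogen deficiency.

Atom tally by fragment:
  O2NCH2 → C:1 H:2 N:1 O:2
  CH(NH2) → C:1 H:3 N:1
  CH(C2H5) → C:3 H:6
  CH(Cl) → C:1 H:1 Cl:1
  CH2 → C:1 H:2
  CH2 → C:1 H:2
  CH2 → C:1 H:2
  CH3 → C:1 H:3
Element totals:
  C: 10
  H: 21
  Cl: 1
  N: 2
  O: 2
Molecular formula: C10H21ClN2O2.
DoU = (2C + 2 + N − H − X) / 2 = (2·10 + 2 + 2 − 21 − 1) / 2 = 1.

1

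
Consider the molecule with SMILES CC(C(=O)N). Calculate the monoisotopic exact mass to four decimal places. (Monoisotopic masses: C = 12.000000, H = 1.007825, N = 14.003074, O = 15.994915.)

Atom tally by fragment:
  CH3 → C:1 H:3
  CH2CONH2 → C:2 H:4 O:1 N:1
Element totals:
  C: 3
  H: 7
  N: 1
  O: 1
Molecular formula: C3H7NO.
  M = 3(12.0) + 7(1.007825) + 14.003074 + 15.994915
    = 36.000000 + 7.054775 + 14.003074 + 15.994915 = 73.052764

73.0528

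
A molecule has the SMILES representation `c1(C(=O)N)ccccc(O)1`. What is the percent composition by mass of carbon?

Atom tally by fragment:
  benzene ring core → C:6 H:6
  (− 2 ring H displaced by substituents)
  + CONH2 → C:1 H:2 O:1 N:1
  + OH → O:1 H:1
Element totals:
  C: 7
  H: 7
  N: 1
  O: 2
Molecular formula: C7H7NO2.
Molar mass = 137.138 g/mol.
Mass from C: 7 × 12.011 = 84.077 g/mol.
%C = 84.077 / 137.138 × 100 = 61.31%.

61.31%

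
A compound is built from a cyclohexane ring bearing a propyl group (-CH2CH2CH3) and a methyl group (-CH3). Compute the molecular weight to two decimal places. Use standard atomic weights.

140.27 g/mol

Atom tally by fragment:
  cyclohexane ring core → C:6 H:12
  (− 2 ring H displaced by substituents)
  + CH2CH2CH3 → C:3 H:7
  + CH3 → C:1 H:3
Element totals:
  C: 10
  H: 20
Molecular formula: C10H20.
  M = 10(12.011) + 20(1.008)
    = 120.110 + 20.160 = 140.270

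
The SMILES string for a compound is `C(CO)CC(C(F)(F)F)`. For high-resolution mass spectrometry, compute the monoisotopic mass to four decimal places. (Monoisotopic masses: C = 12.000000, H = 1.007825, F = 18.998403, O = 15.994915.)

142.0605

Atom tally by fragment:
  HOCH2CH2 → C:2 H:5 O:1
  CH2 → C:1 H:2
  CH2CF3 → C:2 H:2 F:3
Element totals:
  C: 5
  H: 9
  F: 3
  O: 1
Molecular formula: C5H9F3O.
  M = 5(12.0) + 9(1.007825) + 3(18.998403) + 15.994915
    = 60.000000 + 9.070425 + 56.995209 + 15.994915 = 142.060549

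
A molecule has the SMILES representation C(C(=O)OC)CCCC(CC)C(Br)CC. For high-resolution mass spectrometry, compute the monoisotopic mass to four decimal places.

278.0881

Atom tally by fragment:
  CH3OOCCH2 → C:3 H:5 O:2
  CH2 → C:1 H:2
  CH2 → C:1 H:2
  CH2 → C:1 H:2
  CH(C2H5) → C:3 H:6
  CH(Br) → C:1 H:1 Br:1
  CH2 → C:1 H:2
  CH3 → C:1 H:3
Element totals:
  C: 12
  H: 23
  Br: 1
  O: 2
Molecular formula: C12H23BrO2.
  M = 12(12.0) + 23(1.007825) + 78.918338 + 2(15.994915)
    = 144.000000 + 23.179975 + 78.918338 + 31.989830 = 278.088143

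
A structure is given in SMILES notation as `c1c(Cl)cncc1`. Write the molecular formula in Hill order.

Atom tally by fragment:
  pyridine ring core → C:5 H:5 N:1
  (− 1 ring H displaced by substituents)
  + Cl → Cl:1
Element totals:
  C: 5
  H: 4
  Cl: 1
  N: 1

C5H4ClN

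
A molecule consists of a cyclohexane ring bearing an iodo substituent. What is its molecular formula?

C6H11I

Atom tally by fragment:
  cyclohexane ring core → C:6 H:12
  (− 1 ring H displaced by substituents)
  + I → I:1
Element totals:
  C: 6
  H: 11
  I: 1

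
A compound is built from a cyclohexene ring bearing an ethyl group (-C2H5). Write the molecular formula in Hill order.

C8H14

Atom tally by fragment:
  cyclohexene ring core → C:6 H:10
  (− 1 ring H displaced by substituents)
  + C2H5 → C:2 H:5
Element totals:
  C: 8
  H: 14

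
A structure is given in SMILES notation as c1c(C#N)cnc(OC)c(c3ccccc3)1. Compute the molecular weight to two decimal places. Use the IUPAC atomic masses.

210.24 g/mol

Atom tally by fragment:
  pyridine ring core → C:5 H:5 N:1
  (− 3 ring H displaced by substituents)
  + CN → C:1 N:1
  + OCH3 → C:1 H:3 O:1
  + C6H5 → C:6 H:5
Element totals:
  C: 13
  H: 10
  N: 2
  O: 1
Molecular formula: C13H10N2O.
  M = 13(12.011) + 10(1.008) + 2(14.007) + 15.999
    = 156.143 + 10.080 + 28.014 + 15.999 = 210.236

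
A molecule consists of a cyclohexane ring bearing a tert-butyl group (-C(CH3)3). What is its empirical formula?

CH2

Atom tally by fragment:
  cyclohexane ring core → C:6 H:12
  (− 1 ring H displaced by substituents)
  + C(CH3)3 → C:4 H:9
Element totals:
  C: 10
  H: 20
Molecular formula: C10H20.
gcd of subscripts = 10; dividing each by 10:
  C: 10/10 = 1
  H: 20/10 = 2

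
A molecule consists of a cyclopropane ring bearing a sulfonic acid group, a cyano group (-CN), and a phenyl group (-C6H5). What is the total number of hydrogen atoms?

Atom tally by fragment:
  cyclopropane ring core → C:3 H:6
  (− 3 ring H displaced by substituents)
  + SO3H → S:1 O:3 H:1
  + CN → C:1 N:1
  + C6H5 → C:6 H:5
Element totals:
  C: 10
  H: 9
  N: 1
  O: 3
  S: 1

9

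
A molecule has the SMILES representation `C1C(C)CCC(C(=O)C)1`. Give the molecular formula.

C8H14O

Atom tally by fragment:
  cyclopentane ring core → C:5 H:10
  (− 2 ring H displaced by substituents)
  + CH3 → C:1 H:3
  + COCH3 → C:2 H:3 O:1
Element totals:
  C: 8
  H: 14
  O: 1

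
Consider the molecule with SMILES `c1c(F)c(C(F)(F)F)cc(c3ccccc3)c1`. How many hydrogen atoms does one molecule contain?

Atom tally by fragment:
  benzene ring core → C:6 H:6
  (− 3 ring H displaced by substituents)
  + F → F:1
  + CF3 → C:1 F:3
  + C6H5 → C:6 H:5
Element totals:
  C: 13
  H: 8
  F: 4

8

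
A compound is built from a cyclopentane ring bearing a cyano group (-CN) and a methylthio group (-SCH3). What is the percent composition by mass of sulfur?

Atom tally by fragment:
  cyclopentane ring core → C:5 H:10
  (− 2 ring H displaced by substituents)
  + CN → C:1 N:1
  + SCH3 → C:1 H:3 S:1
Element totals:
  C: 7
  H: 11
  N: 1
  S: 1
Molecular formula: C7H11NS.
Molar mass = 141.232 g/mol.
Mass from S: 1 × 32.06 = 32.060 g/mol.
%S = 32.060 / 141.232 × 100 = 22.70%.

22.70%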